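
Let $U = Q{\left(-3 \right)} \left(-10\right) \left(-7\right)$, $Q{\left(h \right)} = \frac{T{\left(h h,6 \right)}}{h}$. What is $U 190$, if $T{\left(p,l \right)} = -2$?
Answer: $\frac{26600}{3} \approx 8866.7$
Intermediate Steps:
$Q{\left(h \right)} = - \frac{2}{h}$
$U = \frac{140}{3}$ ($U = - \frac{2}{-3} \left(-10\right) \left(-7\right) = \left(-2\right) \left(- \frac{1}{3}\right) \left(-10\right) \left(-7\right) = \frac{2}{3} \left(-10\right) \left(-7\right) = \left(- \frac{20}{3}\right) \left(-7\right) = \frac{140}{3} \approx 46.667$)
$U 190 = \frac{140}{3} \cdot 190 = \frac{26600}{3}$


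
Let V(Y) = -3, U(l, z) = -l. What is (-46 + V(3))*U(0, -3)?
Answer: 0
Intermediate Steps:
(-46 + V(3))*U(0, -3) = (-46 - 3)*(-1*0) = -49*0 = 0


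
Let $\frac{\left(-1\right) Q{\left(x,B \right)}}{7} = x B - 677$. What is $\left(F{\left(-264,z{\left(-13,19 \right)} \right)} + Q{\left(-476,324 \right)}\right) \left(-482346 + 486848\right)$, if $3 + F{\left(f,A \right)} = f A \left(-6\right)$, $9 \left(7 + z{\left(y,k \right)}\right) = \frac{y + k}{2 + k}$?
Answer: $\frac{33822913728}{7} \approx 4.8318 \cdot 10^{9}$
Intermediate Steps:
$z{\left(y,k \right)} = -7 + \frac{k + y}{9 \left(2 + k\right)}$ ($z{\left(y,k \right)} = -7 + \frac{\left(y + k\right) \frac{1}{2 + k}}{9} = -7 + \frac{\left(k + y\right) \frac{1}{2 + k}}{9} = -7 + \frac{\frac{1}{2 + k} \left(k + y\right)}{9} = -7 + \frac{k + y}{9 \left(2 + k\right)}$)
$Q{\left(x,B \right)} = 4739 - 7 B x$ ($Q{\left(x,B \right)} = - 7 \left(x B - 677\right) = - 7 \left(B x - 677\right) = - 7 \left(-677 + B x\right) = 4739 - 7 B x$)
$F{\left(f,A \right)} = -3 - 6 A f$ ($F{\left(f,A \right)} = -3 + f A \left(-6\right) = -3 + A f \left(-6\right) = -3 - 6 A f$)
$\left(F{\left(-264,z{\left(-13,19 \right)} \right)} + Q{\left(-476,324 \right)}\right) \left(-482346 + 486848\right) = \left(\left(-3 - 6 \frac{-126 - 13 - 1178}{9 \left(2 + 19\right)} \left(-264\right)\right) - \left(-4739 + 2268 \left(-476\right)\right)\right) \left(-482346 + 486848\right) = \left(\left(-3 - 6 \frac{-126 - 13 - 1178}{9 \cdot 21} \left(-264\right)\right) + \left(4739 + 1079568\right)\right) 4502 = \left(\left(-3 - 6 \cdot \frac{1}{9} \cdot \frac{1}{21} \left(-1317\right) \left(-264\right)\right) + 1084307\right) 4502 = \left(\left(-3 - \left(- \frac{878}{21}\right) \left(-264\right)\right) + 1084307\right) 4502 = \left(\left(-3 - \frac{77264}{7}\right) + 1084307\right) 4502 = \left(- \frac{77285}{7} + 1084307\right) 4502 = \frac{7512864}{7} \cdot 4502 = \frac{33822913728}{7}$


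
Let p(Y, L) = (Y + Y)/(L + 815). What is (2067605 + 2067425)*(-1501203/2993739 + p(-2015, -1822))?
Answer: 14545735416272490/1004898391 ≈ 1.4475e+7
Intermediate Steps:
p(Y, L) = 2*Y/(815 + L) (p(Y, L) = (2*Y)/(815 + L) = 2*Y/(815 + L))
(2067605 + 2067425)*(-1501203/2993739 + p(-2015, -1822)) = (2067605 + 2067425)*(-1501203/2993739 + 2*(-2015)/(815 - 1822)) = 4135030*(-1501203*1/2993739 + 2*(-2015)/(-1007)) = 4135030*(-500401/997913 + 2*(-2015)*(-1/1007)) = 4135030*(-500401/997913 + 4030/1007) = 4135030*(3517685583/1004898391) = 14545735416272490/1004898391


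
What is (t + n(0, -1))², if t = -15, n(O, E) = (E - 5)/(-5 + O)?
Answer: 4761/25 ≈ 190.44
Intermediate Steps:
n(O, E) = (-5 + E)/(-5 + O)
(t + n(0, -1))² = (-15 + (-5 - 1)/(-5 + 0))² = (-15 - 6/(-5))² = (-15 - ⅕*(-6))² = (-15 + 6/5)² = (-69/5)² = 4761/25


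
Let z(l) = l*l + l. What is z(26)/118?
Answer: 351/59 ≈ 5.9492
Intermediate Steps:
z(l) = l + l² (z(l) = l² + l = l + l²)
z(26)/118 = (26*(1 + 26))/118 = (26*27)*(1/118) = 702*(1/118) = 351/59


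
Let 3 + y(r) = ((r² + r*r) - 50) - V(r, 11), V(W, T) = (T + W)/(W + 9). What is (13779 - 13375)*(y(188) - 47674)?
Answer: 1827339672/197 ≈ 9.2758e+6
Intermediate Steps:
V(W, T) = (T + W)/(9 + W)
y(r) = -53 + 2*r² - (11 + r)/(9 + r) (y(r) = -3 + (((r² + r*r) - 50) - (11 + r)/(9 + r)) = -3 + (((r² + r²) - 50) - (11 + r)/(9 + r)) = -3 + ((2*r² - 50) - (11 + r)/(9 + r)) = -3 + ((-50 + 2*r²) - (11 + r)/(9 + r)) = -3 + (-50 + 2*r² - (11 + r)/(9 + r)) = -53 + 2*r² - (11 + r)/(9 + r))
(13779 - 13375)*(y(188) - 47674) = (13779 - 13375)*((-11 - 1*188 + (-53 + 2*188²)*(9 + 188))/(9 + 188) - 47674) = 404*((-11 - 188 + (-53 + 2*35344)*197)/197 - 47674) = 404*((-11 - 188 + (-53 + 70688)*197)/197 - 47674) = 404*((-11 - 188 + 70635*197)/197 - 47674) = 404*((-11 - 188 + 13915095)/197 - 47674) = 404*((1/197)*13914896 - 47674) = 404*(13914896/197 - 47674) = 404*(4523118/197) = 1827339672/197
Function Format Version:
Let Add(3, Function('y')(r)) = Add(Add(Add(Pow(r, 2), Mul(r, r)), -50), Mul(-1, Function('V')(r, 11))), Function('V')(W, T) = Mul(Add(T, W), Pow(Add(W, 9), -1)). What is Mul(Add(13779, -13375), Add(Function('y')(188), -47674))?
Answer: Rational(1827339672, 197) ≈ 9.2758e+6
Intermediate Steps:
Function('V')(W, T) = Mul(Pow(Add(9, W), -1), Add(T, W)) (Function('V')(W, T) = Mul(Add(T, W), Pow(Add(9, W), -1)) = Mul(Pow(Add(9, W), -1), Add(T, W)))
Function('y')(r) = Add(-53, Mul(2, Pow(r, 2)), Mul(-1, Pow(Add(9, r), -1), Add(11, r))) (Function('y')(r) = Add(-3, Add(Add(Add(Pow(r, 2), Mul(r, r)), -50), Mul(-1, Mul(Pow(Add(9, r), -1), Add(11, r))))) = Add(-3, Add(Add(Add(Pow(r, 2), Pow(r, 2)), -50), Mul(-1, Pow(Add(9, r), -1), Add(11, r)))) = Add(-3, Add(Add(Mul(2, Pow(r, 2)), -50), Mul(-1, Pow(Add(9, r), -1), Add(11, r)))) = Add(-3, Add(Add(-50, Mul(2, Pow(r, 2))), Mul(-1, Pow(Add(9, r), -1), Add(11, r)))) = Add(-3, Add(-50, Mul(2, Pow(r, 2)), Mul(-1, Pow(Add(9, r), -1), Add(11, r)))) = Add(-53, Mul(2, Pow(r, 2)), Mul(-1, Pow(Add(9, r), -1), Add(11, r))))
Mul(Add(13779, -13375), Add(Function('y')(188), -47674)) = Mul(Add(13779, -13375), Add(Mul(Pow(Add(9, 188), -1), Add(-11, Mul(-1, 188), Mul(Add(-53, Mul(2, Pow(188, 2))), Add(9, 188)))), -47674)) = Mul(404, Add(Mul(Pow(197, -1), Add(-11, -188, Mul(Add(-53, Mul(2, 35344)), 197))), -47674)) = Mul(404, Add(Mul(Rational(1, 197), Add(-11, -188, Mul(Add(-53, 70688), 197))), -47674)) = Mul(404, Add(Mul(Rational(1, 197), Add(-11, -188, Mul(70635, 197))), -47674)) = Mul(404, Add(Mul(Rational(1, 197), Add(-11, -188, 13915095)), -47674)) = Mul(404, Add(Mul(Rational(1, 197), 13914896), -47674)) = Mul(404, Add(Rational(13914896, 197), -47674)) = Mul(404, Rational(4523118, 197)) = Rational(1827339672, 197)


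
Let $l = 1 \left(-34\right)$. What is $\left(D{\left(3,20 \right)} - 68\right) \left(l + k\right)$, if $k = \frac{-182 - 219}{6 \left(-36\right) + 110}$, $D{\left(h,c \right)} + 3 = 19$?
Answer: $\frac{83278}{53} \approx 1571.3$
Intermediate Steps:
$D{\left(h,c \right)} = 16$ ($D{\left(h,c \right)} = -3 + 19 = 16$)
$l = -34$
$k = \frac{401}{106}$ ($k = - \frac{401}{-216 + 110} = - \frac{401}{-106} = \left(-401\right) \left(- \frac{1}{106}\right) = \frac{401}{106} \approx 3.783$)
$\left(D{\left(3,20 \right)} - 68\right) \left(l + k\right) = \left(16 - 68\right) \left(-34 + \frac{401}{106}\right) = \left(-52\right) \left(- \frac{3203}{106}\right) = \frac{83278}{53}$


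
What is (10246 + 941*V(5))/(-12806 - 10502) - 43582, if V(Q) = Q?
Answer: -1015824207/23308 ≈ -43583.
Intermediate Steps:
(10246 + 941*V(5))/(-12806 - 10502) - 43582 = (10246 + 941*5)/(-12806 - 10502) - 43582 = (10246 + 4705)/(-23308) - 43582 = 14951*(-1/23308) - 43582 = -14951/23308 - 43582 = -1015824207/23308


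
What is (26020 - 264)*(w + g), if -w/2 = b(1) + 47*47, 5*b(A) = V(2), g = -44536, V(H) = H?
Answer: -6304399144/5 ≈ -1.2609e+9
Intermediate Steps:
b(A) = 2/5 (b(A) = (1/5)*2 = 2/5)
w = -22094/5 (w = -2*(2/5 + 47*47) = -2*(2/5 + 2209) = -2*11047/5 = -22094/5 ≈ -4418.8)
(26020 - 264)*(w + g) = (26020 - 264)*(-22094/5 - 44536) = 25756*(-244774/5) = -6304399144/5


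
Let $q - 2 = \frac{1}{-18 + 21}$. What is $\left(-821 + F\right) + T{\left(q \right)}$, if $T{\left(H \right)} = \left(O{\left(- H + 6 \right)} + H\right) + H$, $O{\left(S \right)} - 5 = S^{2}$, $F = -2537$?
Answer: $- \frac{30014}{9} \approx -3334.9$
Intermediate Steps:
$q = \frac{7}{3}$ ($q = 2 + \frac{1}{-18 + 21} = 2 + \frac{1}{3} = \frac{7}{3} \approx 2.3333$)
$O{\left(S \right)} = 5 + S^{2}$
$T{\left(H \right)} = 5 + \left(6 - H\right)^{2} + 2 H$ ($T{\left(H \right)} = \left(\left(5 + \left(- H + 6\right)^{2}\right) + H\right) + H = \left(\left(5 + \left(6 - H\right)^{2}\right) + H\right) + H = \left(5 + H + \left(6 - H\right)^{2}\right) + H = 5 + \left(6 - H\right)^{2} + 2 H$)
$\left(-821 + F\right) + T{\left(q \right)} = \left(-821 - 2537\right) + \left(41 + \left(\frac{7}{3}\right)^{2} - \frac{70}{3}\right) = -3358 + \left(41 + \frac{49}{9} - \frac{70}{3}\right) = -3358 + \frac{208}{9} = - \frac{30014}{9}$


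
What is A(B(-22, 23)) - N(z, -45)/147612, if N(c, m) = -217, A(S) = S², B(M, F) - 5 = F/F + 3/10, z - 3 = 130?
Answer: 36618358/922575 ≈ 39.691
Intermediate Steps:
z = 133 (z = 3 + 130 = 133)
B(M, F) = 63/10 (B(M, F) = 5 + (F/F + 3/10) = 5 + (1 + 3*(⅒)) = 5 + (1 + 3/10) = 5 + 13/10 = 63/10)
A(B(-22, 23)) - N(z, -45)/147612 = (63/10)² - (-217)/147612 = 3969/100 - (-217)/147612 = 3969/100 - 1*(-217/147612) = 3969/100 + 217/147612 = 36618358/922575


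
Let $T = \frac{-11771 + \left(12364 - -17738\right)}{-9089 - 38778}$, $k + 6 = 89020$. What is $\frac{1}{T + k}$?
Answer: $\frac{47867}{4260814807} \approx 1.1234 \cdot 10^{-5}$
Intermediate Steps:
$k = 89014$ ($k = -6 + 89020 = 89014$)
$T = - \frac{18331}{47867}$ ($T = \frac{-11771 + \left(12364 + 17738\right)}{-47867} = \left(-11771 + 30102\right) \left(- \frac{1}{47867}\right) = 18331 \left(- \frac{1}{47867}\right) = - \frac{18331}{47867} \approx -0.38296$)
$\frac{1}{T + k} = \frac{1}{- \frac{18331}{47867} + 89014} = \frac{1}{\frac{4260814807}{47867}} = \frac{47867}{4260814807}$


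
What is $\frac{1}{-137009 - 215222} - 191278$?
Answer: $- \frac{67374041219}{352231} \approx -1.9128 \cdot 10^{5}$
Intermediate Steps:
$\frac{1}{-137009 - 215222} - 191278 = \frac{1}{-352231} - 191278 = - \frac{1}{352231} - 191278 = - \frac{67374041219}{352231}$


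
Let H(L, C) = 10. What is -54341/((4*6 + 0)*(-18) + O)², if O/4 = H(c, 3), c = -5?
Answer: -1109/3136 ≈ -0.35364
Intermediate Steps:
O = 40 (O = 4*10 = 40)
-54341/((4*6 + 0)*(-18) + O)² = -54341/((4*6 + 0)*(-18) + 40)² = -54341/((24 + 0)*(-18) + 40)² = -54341/(24*(-18) + 40)² = -54341/(-432 + 40)² = -54341/((-392)²) = -54341/153664 = -54341*1/153664 = -1109/3136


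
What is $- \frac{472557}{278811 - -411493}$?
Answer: $- \frac{472557}{690304} \approx -0.68456$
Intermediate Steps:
$- \frac{472557}{278811 - -411493} = - \frac{472557}{278811 + 411493} = - \frac{472557}{690304}$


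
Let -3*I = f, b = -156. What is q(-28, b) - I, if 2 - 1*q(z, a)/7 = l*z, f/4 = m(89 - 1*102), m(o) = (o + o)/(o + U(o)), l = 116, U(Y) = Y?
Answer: 68254/3 ≈ 22751.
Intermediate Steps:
m(o) = 1 (m(o) = (o + o)/(o + o) = (2*o)/((2*o)) = (2*o)*(1/(2*o)) = 1)
f = 4 (f = 4*1 = 4)
I = -4/3 (I = -⅓*4 = -4/3 ≈ -1.3333)
q(z, a) = 14 - 812*z
q(-28, b) - I = (14 - 812*(-28)) - 1*(-4/3) = (14 + 22736) + 4/3 = 22750 + 4/3 = 68254/3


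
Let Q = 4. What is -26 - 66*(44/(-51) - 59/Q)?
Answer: 34151/34 ≈ 1004.4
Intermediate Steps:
-26 - 66*(44/(-51) - 59/Q) = -26 - 66*(44/(-51) - 59/4) = -26 - 66*(44*(-1/51) - 59*¼) = -26 - 66*(-44/51 - 59/4) = -26 - 66*(-3185/204) = -26 + 35035/34 = 34151/34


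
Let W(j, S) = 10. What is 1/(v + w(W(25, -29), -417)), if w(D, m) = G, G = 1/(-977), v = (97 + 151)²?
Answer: 977/60089407 ≈ 1.6259e-5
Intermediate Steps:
v = 61504 (v = 248² = 61504)
G = -1/977 ≈ -0.0010235
w(D, m) = -1/977
1/(v + w(W(25, -29), -417)) = 1/(61504 - 1/977) = 1/(60089407/977) = 977/60089407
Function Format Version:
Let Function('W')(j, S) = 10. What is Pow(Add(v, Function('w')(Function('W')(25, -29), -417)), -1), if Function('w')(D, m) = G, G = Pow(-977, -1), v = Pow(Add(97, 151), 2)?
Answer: Rational(977, 60089407) ≈ 1.6259e-5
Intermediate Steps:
v = 61504 (v = Pow(248, 2) = 61504)
G = Rational(-1, 977) ≈ -0.0010235
Function('w')(D, m) = Rational(-1, 977)
Pow(Add(v, Function('w')(Function('W')(25, -29), -417)), -1) = Pow(Add(61504, Rational(-1, 977)), -1) = Pow(Rational(60089407, 977), -1) = Rational(977, 60089407)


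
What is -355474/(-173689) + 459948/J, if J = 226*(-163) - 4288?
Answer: -32634342224/3571566907 ≈ -9.1373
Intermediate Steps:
J = -41126 (J = -36838 - 4288 = -41126)
-355474/(-173689) + 459948/J = -355474/(-173689) + 459948/(-41126) = -355474*(-1/173689) + 459948*(-1/41126) = 355474/173689 - 229974/20563 = -32634342224/3571566907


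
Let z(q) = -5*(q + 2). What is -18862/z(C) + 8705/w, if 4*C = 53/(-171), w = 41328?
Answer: 533254890799/271731600 ≈ 1962.4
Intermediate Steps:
C = -53/684 (C = (53/(-171))/4 = (53*(-1/171))/4 = (¼)*(-53/171) = -53/684 ≈ -0.077485)
z(q) = -10 - 5*q (z(q) = -5*(2 + q) = -10 - 5*q)
-18862/z(C) + 8705/w = -18862/(-10 - 5*(-53/684)) + 8705/41328 = -18862/(-10 + 265/684) + 8705*(1/41328) = -18862/(-6575/684) + 8705/41328 = -18862*(-684/6575) + 8705/41328 = 12901608/6575 + 8705/41328 = 533254890799/271731600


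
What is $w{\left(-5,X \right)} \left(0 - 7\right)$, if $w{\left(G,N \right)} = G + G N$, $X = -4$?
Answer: $-105$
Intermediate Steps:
$w{\left(-5,X \right)} \left(0 - 7\right) = - 5 \left(1 - 4\right) \left(0 - 7\right) = \left(-5\right) \left(-3\right) \left(-7\right) = 15 \left(-7\right) = -105$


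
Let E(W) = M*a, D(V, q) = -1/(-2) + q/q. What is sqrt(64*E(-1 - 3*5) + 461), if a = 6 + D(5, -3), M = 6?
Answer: sqrt(3341) ≈ 57.801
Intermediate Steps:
D(V, q) = 3/2 (D(V, q) = -1*(-1/2) + 1 = 1/2 + 1 = 3/2)
a = 15/2 (a = 6 + 3/2 = 15/2 ≈ 7.5000)
E(W) = 45 (E(W) = 6*(15/2) = 45)
sqrt(64*E(-1 - 3*5) + 461) = sqrt(64*45 + 461) = sqrt(2880 + 461) = sqrt(3341)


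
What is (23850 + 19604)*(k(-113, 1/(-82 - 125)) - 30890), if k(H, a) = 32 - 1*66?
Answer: -1343771496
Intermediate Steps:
k(H, a) = -34 (k(H, a) = 32 - 66 = -34)
(23850 + 19604)*(k(-113, 1/(-82 - 125)) - 30890) = (23850 + 19604)*(-34 - 30890) = 43454*(-30924) = -1343771496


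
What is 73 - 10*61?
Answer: -537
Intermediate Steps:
73 - 10*61 = 73 - 610 = -537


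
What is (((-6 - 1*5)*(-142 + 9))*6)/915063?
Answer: 2926/305021 ≈ 0.0095928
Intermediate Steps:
(((-6 - 1*5)*(-142 + 9))*6)/915063 = (((-6 - 5)*(-133))*6)*(1/915063) = (-11*(-133)*6)*(1/915063) = (1463*6)*(1/915063) = 8778*(1/915063) = 2926/305021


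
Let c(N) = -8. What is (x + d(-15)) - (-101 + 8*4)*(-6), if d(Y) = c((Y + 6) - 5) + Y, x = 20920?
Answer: 20483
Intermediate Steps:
d(Y) = -8 + Y
(x + d(-15)) - (-101 + 8*4)*(-6) = (20920 + (-8 - 15)) - (-101 + 8*4)*(-6) = (20920 - 23) - (-101 + 32)*(-6) = 20897 - (-69)*(-6) = 20897 - 1*414 = 20897 - 414 = 20483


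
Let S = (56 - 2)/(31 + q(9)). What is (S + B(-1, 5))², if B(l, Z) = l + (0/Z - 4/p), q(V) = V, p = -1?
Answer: 7569/400 ≈ 18.922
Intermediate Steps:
S = 27/20 (S = (56 - 2)/(31 + 9) = 54/40 = 54*(1/40) = 27/20 ≈ 1.3500)
B(l, Z) = 4 + l (B(l, Z) = l + (0/Z - 4/(-1)) = l + (0 - 4*(-1)) = l + (0 + 4) = l + 4 = 4 + l)
(S + B(-1, 5))² = (27/20 + (4 - 1))² = (27/20 + 3)² = (87/20)² = 7569/400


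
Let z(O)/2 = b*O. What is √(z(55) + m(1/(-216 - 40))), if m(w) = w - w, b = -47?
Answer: I*√5170 ≈ 71.903*I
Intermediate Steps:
z(O) = -94*O (z(O) = 2*(-47*O) = -94*O)
m(w) = 0
√(z(55) + m(1/(-216 - 40))) = √(-94*55 + 0) = √(-5170 + 0) = √(-5170) = I*√5170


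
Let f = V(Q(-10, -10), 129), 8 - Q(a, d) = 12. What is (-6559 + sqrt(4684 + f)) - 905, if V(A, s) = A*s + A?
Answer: -7464 + 2*sqrt(1041) ≈ -7399.5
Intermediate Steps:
Q(a, d) = -4 (Q(a, d) = 8 - 1*12 = 8 - 12 = -4)
V(A, s) = A + A*s
f = -520 (f = -4*(1 + 129) = -4*130 = -520)
(-6559 + sqrt(4684 + f)) - 905 = (-6559 + sqrt(4684 - 520)) - 905 = (-6559 + sqrt(4164)) - 905 = (-6559 + 2*sqrt(1041)) - 905 = -7464 + 2*sqrt(1041)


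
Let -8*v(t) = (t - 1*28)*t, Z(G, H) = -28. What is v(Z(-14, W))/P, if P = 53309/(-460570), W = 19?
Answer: 90271720/53309 ≈ 1693.4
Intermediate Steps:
v(t) = -t*(-28 + t)/8 (v(t) = -(t - 1*28)*t/8 = -(t - 28)*t/8 = -(-28 + t)*t/8 = -t*(-28 + t)/8)
P = -53309/460570 (P = 53309*(-1/460570) = -53309/460570 ≈ -0.11575)
v(Z(-14, W))/P = ((⅛)*(-28)*(28 - 1*(-28)))/(-53309/460570) = ((⅛)*(-28)*(28 + 28))*(-460570/53309) = ((⅛)*(-28)*56)*(-460570/53309) = -196*(-460570/53309) = 90271720/53309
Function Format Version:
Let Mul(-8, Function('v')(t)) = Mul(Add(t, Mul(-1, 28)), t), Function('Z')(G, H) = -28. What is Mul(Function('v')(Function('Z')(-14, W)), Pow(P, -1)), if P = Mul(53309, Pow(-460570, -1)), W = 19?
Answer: Rational(90271720, 53309) ≈ 1693.4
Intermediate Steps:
Function('v')(t) = Mul(Rational(-1, 8), t, Add(-28, t)) (Function('v')(t) = Mul(Rational(-1, 8), Mul(Add(t, Mul(-1, 28)), t)) = Mul(Rational(-1, 8), Mul(Add(t, -28), t)) = Mul(Rational(-1, 8), Mul(Add(-28, t), t)) = Mul(Rational(-1, 8), Mul(t, Add(-28, t))) = Mul(Rational(-1, 8), t, Add(-28, t)))
P = Rational(-53309, 460570) (P = Mul(53309, Rational(-1, 460570)) = Rational(-53309, 460570) ≈ -0.11575)
Mul(Function('v')(Function('Z')(-14, W)), Pow(P, -1)) = Mul(Mul(Rational(1, 8), -28, Add(28, Mul(-1, -28))), Pow(Rational(-53309, 460570), -1)) = Mul(Mul(Rational(1, 8), -28, Add(28, 28)), Rational(-460570, 53309)) = Mul(Mul(Rational(1, 8), -28, 56), Rational(-460570, 53309)) = Mul(-196, Rational(-460570, 53309)) = Rational(90271720, 53309)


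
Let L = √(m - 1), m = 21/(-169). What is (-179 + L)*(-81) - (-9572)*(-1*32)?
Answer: -291805 - 81*I*√190/13 ≈ -2.9181e+5 - 85.885*I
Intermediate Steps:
m = -21/169 (m = 21*(-1/169) = -21/169 ≈ -0.12426)
L = I*√190/13 (L = √(-21/169 - 1) = √(-190/169) = I*√190/13 ≈ 1.0603*I)
(-179 + L)*(-81) - (-9572)*(-1*32) = (-179 + I*√190/13)*(-81) - (-9572)*(-1*32) = (14499 - 81*I*√190/13) - (-9572)*(-32) = (14499 - 81*I*√190/13) - 1*306304 = (14499 - 81*I*√190/13) - 306304 = -291805 - 81*I*√190/13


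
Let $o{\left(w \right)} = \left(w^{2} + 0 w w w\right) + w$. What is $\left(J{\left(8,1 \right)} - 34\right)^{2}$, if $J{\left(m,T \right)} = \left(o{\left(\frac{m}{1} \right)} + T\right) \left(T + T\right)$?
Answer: $12544$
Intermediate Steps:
$o{\left(w \right)} = w + w^{2}$ ($o{\left(w \right)} = \left(w^{2} + 0 w w\right) + w = \left(w^{2} + 0 w\right) + w = \left(w^{2} + 0\right) + w = w^{2} + w = w + w^{2}$)
$J{\left(m,T \right)} = 2 T \left(T + m \left(1 + m\right)\right)$ ($J{\left(m,T \right)} = \left(\frac{m}{1} \left(1 + \frac{m}{1}\right) + T\right) \left(T + T\right) = \left(m 1 \left(1 + m 1\right) + T\right) 2 T = \left(m \left(1 + m\right) + T\right) 2 T = \left(T + m \left(1 + m\right)\right) 2 T = 2 T \left(T + m \left(1 + m\right)\right)$)
$\left(J{\left(8,1 \right)} - 34\right)^{2} = \left(2 \cdot 1 \left(1 + 8 \left(1 + 8\right)\right) - 34\right)^{2} = \left(2 \cdot 1 \left(1 + 8 \cdot 9\right) - 34\right)^{2} = \left(2 \cdot 1 \left(1 + 72\right) - 34\right)^{2} = \left(2 \cdot 1 \cdot 73 - 34\right)^{2} = \left(146 - 34\right)^{2} = 112^{2} = 12544$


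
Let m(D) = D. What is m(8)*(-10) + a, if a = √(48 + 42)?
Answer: -80 + 3*√10 ≈ -70.513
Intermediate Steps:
a = 3*√10 (a = √90 = 3*√10 ≈ 9.4868)
m(8)*(-10) + a = 8*(-10) + 3*√10 = -80 + 3*√10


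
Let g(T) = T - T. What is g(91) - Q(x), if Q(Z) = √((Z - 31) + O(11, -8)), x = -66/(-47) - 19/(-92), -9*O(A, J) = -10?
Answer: -I*√1189609151/6486 ≈ -5.3177*I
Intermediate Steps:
g(T) = 0
O(A, J) = 10/9 (O(A, J) = -⅑*(-10) = 10/9)
x = 6965/4324 (x = -66*(-1/47) - 19*(-1/92) = 66/47 + 19/92 = 6965/4324 ≈ 1.6108)
Q(Z) = √(-269/9 + Z) (Q(Z) = √((Z - 31) + 10/9) = √((-31 + Z) + 10/9) = √(-269/9 + Z))
g(91) - Q(x) = 0 - √(-269 + 9*(6965/4324))/3 = 0 - √(-269 + 62685/4324)/3 = 0 - √(-1100471/4324)/3 = 0 - I*√1189609151/2162/3 = 0 - I*√1189609151/6486 = -I*√1189609151/6486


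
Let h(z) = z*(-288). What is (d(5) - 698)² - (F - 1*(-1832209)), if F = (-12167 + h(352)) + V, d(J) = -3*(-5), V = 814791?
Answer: -2066968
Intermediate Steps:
h(z) = -288*z
d(J) = 15
F = 701248 (F = (-12167 - 288*352) + 814791 = (-12167 - 101376) + 814791 = -113543 + 814791 = 701248)
(d(5) - 698)² - (F - 1*(-1832209)) = (15 - 698)² - (701248 - 1*(-1832209)) = (-683)² - (701248 + 1832209) = 466489 - 1*2533457 = 466489 - 2533457 = -2066968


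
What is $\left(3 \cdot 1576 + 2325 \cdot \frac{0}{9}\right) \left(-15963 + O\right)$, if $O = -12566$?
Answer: $-134885112$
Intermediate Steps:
$\left(3 \cdot 1576 + 2325 \cdot \frac{0}{9}\right) \left(-15963 + O\right) = \left(3 \cdot 1576 + 2325 \cdot \frac{0}{9}\right) \left(-15963 - 12566\right) = \left(4728 + 2325 \cdot 0 \cdot \frac{1}{9}\right) \left(-28529\right) = \left(4728 + 2325 \cdot 0\right) \left(-28529\right) = \left(4728 + 0\right) \left(-28529\right) = 4728 \left(-28529\right) = -134885112$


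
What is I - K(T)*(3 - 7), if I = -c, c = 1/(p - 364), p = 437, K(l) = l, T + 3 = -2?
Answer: -1461/73 ≈ -20.014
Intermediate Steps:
T = -5 (T = -3 - 2 = -5)
c = 1/73 (c = 1/(437 - 364) = 1/73 ≈ 0.013699)
I = -1/73 (I = -1*1/73 = -1/73 ≈ -0.013699)
I - K(T)*(3 - 7) = -1/73 - (-5)*(3 - 7) = -1/73 - (-5)*(-4) = -1/73 - 1*20 = -1/73 - 20 = -1461/73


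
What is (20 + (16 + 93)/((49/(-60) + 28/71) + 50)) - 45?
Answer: -4815685/211201 ≈ -22.801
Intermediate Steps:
(20 + (16 + 93)/((49/(-60) + 28/71) + 50)) - 45 = (20 + 109/((49*(-1/60) + 28*(1/71)) + 50)) - 45 = (20 + 109/((-49/60 + 28/71) + 50)) - 45 = (20 + 109/(-1799/4260 + 50)) - 45 = (20 + 109/(211201/4260)) - 45 = (20 + 109*(4260/211201)) - 45 = (20 + 464340/211201) - 45 = 4688360/211201 - 45 = -4815685/211201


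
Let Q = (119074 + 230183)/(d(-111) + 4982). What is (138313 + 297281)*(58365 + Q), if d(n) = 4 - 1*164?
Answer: 61371990152739/2411 ≈ 2.5455e+10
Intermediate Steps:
d(n) = -160 (d(n) = 4 - 164 = -160)
Q = 349257/4822 (Q = (119074 + 230183)/(-160 + 4982) = 349257/4822 ≈ 72.430)
(138313 + 297281)*(58365 + Q) = (138313 + 297281)*(58365 + 349257/4822) = 435594*(281785287/4822) = 61371990152739/2411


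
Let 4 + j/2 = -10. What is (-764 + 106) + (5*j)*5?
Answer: -1358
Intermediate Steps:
j = -28 (j = -8 + 2*(-10) = -8 - 20 = -28)
(-764 + 106) + (5*j)*5 = (-764 + 106) + (5*(-28))*5 = -658 - 140*5 = -658 - 700 = -1358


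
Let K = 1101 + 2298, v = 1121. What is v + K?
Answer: 4520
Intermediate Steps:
K = 3399
v + K = 1121 + 3399 = 4520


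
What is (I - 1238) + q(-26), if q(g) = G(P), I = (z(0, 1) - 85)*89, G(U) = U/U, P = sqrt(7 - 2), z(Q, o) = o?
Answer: -8713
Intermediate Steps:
P = sqrt(5) ≈ 2.2361
G(U) = 1
I = -7476 (I = (1 - 85)*89 = -84*89 = -7476)
q(g) = 1
(I - 1238) + q(-26) = (-7476 - 1238) + 1 = -8714 + 1 = -8713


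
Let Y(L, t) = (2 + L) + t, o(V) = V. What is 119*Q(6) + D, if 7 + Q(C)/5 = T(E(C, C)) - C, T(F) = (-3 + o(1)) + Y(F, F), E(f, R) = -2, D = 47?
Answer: -10068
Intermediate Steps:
Y(L, t) = 2 + L + t
T(F) = 2*F (T(F) = (-3 + 1) + (2 + F + F) = -2 + (2 + 2*F) = 2*F)
Q(C) = -55 - 5*C (Q(C) = -35 + 5*(2*(-2) - C) = -35 + 5*(-4 - C) = -35 + (-20 - 5*C) = -55 - 5*C)
119*Q(6) + D = 119*(-55 - 5*6) + 47 = 119*(-55 - 30) + 47 = 119*(-85) + 47 = -10115 + 47 = -10068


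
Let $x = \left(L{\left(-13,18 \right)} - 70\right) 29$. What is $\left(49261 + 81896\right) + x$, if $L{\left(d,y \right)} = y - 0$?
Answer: $129649$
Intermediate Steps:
$L{\left(d,y \right)} = y$ ($L{\left(d,y \right)} = y + 0 = y$)
$x = -1508$ ($x = \left(18 - 70\right) 29 = \left(-52\right) 29 = -1508$)
$\left(49261 + 81896\right) + x = \left(49261 + 81896\right) - 1508 = 131157 - 1508 = 129649$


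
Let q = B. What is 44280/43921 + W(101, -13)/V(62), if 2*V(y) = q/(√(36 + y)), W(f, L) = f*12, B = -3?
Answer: 44280/43921 - 5656*√2 ≈ -7997.8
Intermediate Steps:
q = -3
W(f, L) = 12*f
V(y) = -3/(2*√(36 + y)) (V(y) = (-3/√(36 + y))/2 = -3/(2*√(36 + y)))
44280/43921 + W(101, -13)/V(62) = 44280/43921 + (12*101)/((-3/(2*√(36 + 62)))) = 44280*(1/43921) + 1212/((-3*√2/28)) = 44280/43921 + 1212/((-3*√2/28)) = 44280/43921 + 1212*(-14*√2/3) = 44280/43921 - 5656*√2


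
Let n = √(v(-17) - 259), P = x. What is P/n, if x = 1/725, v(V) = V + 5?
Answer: -I*√271/196475 ≈ -8.3787e-5*I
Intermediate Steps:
v(V) = 5 + V
x = 1/725 ≈ 0.0013793
P = 1/725 ≈ 0.0013793
n = I*√271 (n = √((5 - 17) - 259) = √(-12 - 259) = √(-271) = I*√271 ≈ 16.462*I)
P/n = 1/(725*((I*√271))) = (-I*√271/271)/725 = -I*√271/196475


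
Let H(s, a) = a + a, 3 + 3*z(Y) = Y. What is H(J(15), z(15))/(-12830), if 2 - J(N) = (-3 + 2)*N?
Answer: -4/6415 ≈ -0.00062354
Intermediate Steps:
z(Y) = -1 + Y/3
J(N) = 2 + N (J(N) = 2 - (-3 + 2)*N = 2 - (-1)*N = 2 + N)
H(s, a) = 2*a
H(J(15), z(15))/(-12830) = (2*(-1 + (⅓)*15))/(-12830) = (2*(-1 + 5))*(-1/12830) = (2*4)*(-1/12830) = 8*(-1/12830) = -4/6415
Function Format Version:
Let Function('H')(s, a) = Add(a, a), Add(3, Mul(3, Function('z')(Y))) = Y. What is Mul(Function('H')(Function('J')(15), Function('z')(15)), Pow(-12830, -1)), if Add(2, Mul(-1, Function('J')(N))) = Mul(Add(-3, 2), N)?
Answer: Rational(-4, 6415) ≈ -0.00062354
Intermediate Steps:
Function('z')(Y) = Add(-1, Mul(Rational(1, 3), Y))
Function('J')(N) = Add(2, N) (Function('J')(N) = Add(2, Mul(-1, Mul(Add(-3, 2), N))) = Add(2, Mul(-1, Mul(-1, N))) = Add(2, N))
Function('H')(s, a) = Mul(2, a)
Mul(Function('H')(Function('J')(15), Function('z')(15)), Pow(-12830, -1)) = Mul(Mul(2, Add(-1, Mul(Rational(1, 3), 15))), Pow(-12830, -1)) = Mul(Mul(2, Add(-1, 5)), Rational(-1, 12830)) = Mul(Mul(2, 4), Rational(-1, 12830)) = Mul(8, Rational(-1, 12830)) = Rational(-4, 6415)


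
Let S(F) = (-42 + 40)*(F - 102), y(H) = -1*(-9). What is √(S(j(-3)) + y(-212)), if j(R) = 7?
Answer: √199 ≈ 14.107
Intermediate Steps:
y(H) = 9
S(F) = 204 - 2*F (S(F) = -2*(-102 + F) = 204 - 2*F)
√(S(j(-3)) + y(-212)) = √((204 - 2*7) + 9) = √((204 - 14) + 9) = √(190 + 9) = √199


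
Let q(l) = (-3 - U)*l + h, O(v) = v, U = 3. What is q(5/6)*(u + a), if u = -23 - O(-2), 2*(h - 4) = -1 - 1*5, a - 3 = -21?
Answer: 156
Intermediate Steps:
a = -18 (a = 3 - 21 = -18)
h = 1 (h = 4 + (-1 - 1*5)/2 = 4 + (-1 - 5)/2 = 4 + (½)*(-6) = 4 - 3 = 1)
u = -21 (u = -23 - 1*(-2) = -23 + 2 = -21)
q(l) = 1 - 6*l (q(l) = (-3 - 1*3)*l + 1 = (-3 - 3)*l + 1 = -6*l + 1 = 1 - 6*l)
q(5/6)*(u + a) = (1 - 30/6)*(-21 - 18) = (1 - 30/6)*(-39) = (1 - 6*⅚)*(-39) = (1 - 5)*(-39) = -4*(-39) = 156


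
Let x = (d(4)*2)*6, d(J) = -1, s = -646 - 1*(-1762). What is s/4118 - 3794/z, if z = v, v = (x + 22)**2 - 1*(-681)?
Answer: -103888/22649 ≈ -4.5869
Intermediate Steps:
s = 1116 (s = -646 + 1762 = 1116)
x = -12 (x = -1*2*6 = -2*6 = -12)
v = 781 (v = (-12 + 22)**2 - 1*(-681) = 10**2 + 681 = 100 + 681 = 781)
z = 781
s/4118 - 3794/z = 1116/4118 - 3794/781 = 1116*(1/4118) - 3794*1/781 = 558/2059 - 3794/781 = -103888/22649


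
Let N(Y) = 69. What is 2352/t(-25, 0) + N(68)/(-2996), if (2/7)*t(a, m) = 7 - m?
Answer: 287547/2996 ≈ 95.977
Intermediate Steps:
t(a, m) = 49/2 - 7*m/2 (t(a, m) = 7*(7 - m)/2 = 49/2 - 7*m/2)
2352/t(-25, 0) + N(68)/(-2996) = 2352/(49/2 - 7/2*0) + 69/(-2996) = 2352/(49/2 + 0) + 69*(-1/2996) = 2352/(49/2) - 69/2996 = 2352*(2/49) - 69/2996 = 96 - 69/2996 = 287547/2996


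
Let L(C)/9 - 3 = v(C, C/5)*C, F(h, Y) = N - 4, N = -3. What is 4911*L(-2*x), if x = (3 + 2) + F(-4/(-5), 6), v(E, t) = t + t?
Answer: 2077353/5 ≈ 4.1547e+5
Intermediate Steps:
F(h, Y) = -7 (F(h, Y) = -3 - 4 = -7)
v(E, t) = 2*t
x = -2 (x = (3 + 2) - 7 = 5 - 7 = -2)
L(C) = 27 + 18*C²/5 (L(C) = 27 + 9*((2*(C/5))*C) = 27 + 9*((2*C/5)*C) = 27 + 9*(2*C²/5) = 27 + 18*C²/5)
4911*L(-2*x) = 4911*(27 + 18*(-2*(-2))²/5) = 4911*(27 + (18/5)*4²) = 4911*(27 + (18/5)*16) = 4911*(27 + 288/5) = 4911*(423/5) = 2077353/5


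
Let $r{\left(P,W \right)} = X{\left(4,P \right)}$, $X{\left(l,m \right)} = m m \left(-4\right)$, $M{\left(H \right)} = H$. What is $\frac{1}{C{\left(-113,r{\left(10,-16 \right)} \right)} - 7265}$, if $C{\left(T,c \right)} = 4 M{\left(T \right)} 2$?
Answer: $- \frac{1}{8169} \approx -0.00012241$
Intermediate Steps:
$X{\left(l,m \right)} = - 4 m^{2}$ ($X{\left(l,m \right)} = m^{2} \left(-4\right) = - 4 m^{2}$)
$r{\left(P,W \right)} = - 4 P^{2}$
$C{\left(T,c \right)} = 8 T$ ($C{\left(T,c \right)} = 4 T 2 = 8 T$)
$\frac{1}{C{\left(-113,r{\left(10,-16 \right)} \right)} - 7265} = \frac{1}{8 \left(-113\right) - 7265} = \frac{1}{-904 - 7265} = \frac{1}{-8169} = - \frac{1}{8169}$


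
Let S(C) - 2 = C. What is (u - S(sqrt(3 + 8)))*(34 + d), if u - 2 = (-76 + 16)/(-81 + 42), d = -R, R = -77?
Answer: 2220/13 - 111*sqrt(11) ≈ -197.38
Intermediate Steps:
S(C) = 2 + C
d = 77 (d = -1*(-77) = 77)
u = 46/13 (u = 2 + (-76 + 16)/(-81 + 42) = 2 - 60/(-39) = 2 - 60*(-1/39) = 2 + 20/13 = 46/13 ≈ 3.5385)
(u - S(sqrt(3 + 8)))*(34 + d) = (46/13 - (2 + sqrt(3 + 8)))*(34 + 77) = (46/13 - (2 + sqrt(11)))*111 = (46/13 + (-2 - sqrt(11)))*111 = (20/13 - sqrt(11))*111 = 2220/13 - 111*sqrt(11)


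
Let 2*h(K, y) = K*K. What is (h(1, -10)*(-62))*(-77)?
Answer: 2387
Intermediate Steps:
h(K, y) = K²/2 (h(K, y) = (K*K)/2 = K²/2)
(h(1, -10)*(-62))*(-77) = (((½)*1²)*(-62))*(-77) = (((½)*1)*(-62))*(-77) = ((½)*(-62))*(-77) = -31*(-77) = 2387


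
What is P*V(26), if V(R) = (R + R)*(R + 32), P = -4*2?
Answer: -24128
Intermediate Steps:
P = -8
V(R) = 2*R*(32 + R) (V(R) = (2*R)*(32 + R) = 2*R*(32 + R))
P*V(26) = -16*26*(32 + 26) = -16*26*58 = -8*3016 = -24128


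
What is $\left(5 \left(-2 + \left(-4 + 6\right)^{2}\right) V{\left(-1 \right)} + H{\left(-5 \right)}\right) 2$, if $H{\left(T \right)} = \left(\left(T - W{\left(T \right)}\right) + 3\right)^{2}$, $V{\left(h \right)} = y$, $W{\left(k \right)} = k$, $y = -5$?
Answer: $-82$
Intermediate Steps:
$V{\left(h \right)} = -5$
$H{\left(T \right)} = 9$ ($H{\left(T \right)} = \left(\left(T - T\right) + 3\right)^{2} = \left(0 + 3\right)^{2} = 3^{2} = 9$)
$\left(5 \left(-2 + \left(-4 + 6\right)^{2}\right) V{\left(-1 \right)} + H{\left(-5 \right)}\right) 2 = \left(5 \left(-2 + \left(-4 + 6\right)^{2}\right) \left(-5\right) + 9\right) 2 = \left(5 \left(-2 + 2^{2}\right) \left(-5\right) + 9\right) 2 = \left(5 \left(-2 + 4\right) \left(-5\right) + 9\right) 2 = \left(5 \cdot 2 \left(-5\right) + 9\right) 2 = \left(10 \left(-5\right) + 9\right) 2 = \left(-50 + 9\right) 2 = \left(-41\right) 2 = -82$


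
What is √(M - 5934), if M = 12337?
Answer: √6403 ≈ 80.019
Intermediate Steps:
√(M - 5934) = √(12337 - 5934) = √6403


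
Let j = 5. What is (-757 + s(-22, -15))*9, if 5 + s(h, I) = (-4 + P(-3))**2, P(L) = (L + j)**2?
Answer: -6858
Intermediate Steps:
P(L) = (5 + L)**2 (P(L) = (L + 5)**2 = (5 + L)**2)
s(h, I) = -5 (s(h, I) = -5 + (-4 + (5 - 3)**2)**2 = -5 + (-4 + 2**2)**2 = -5 + (-4 + 4)**2 = -5 + 0**2 = -5 + 0 = -5)
(-757 + s(-22, -15))*9 = (-757 - 5)*9 = -762*9 = -6858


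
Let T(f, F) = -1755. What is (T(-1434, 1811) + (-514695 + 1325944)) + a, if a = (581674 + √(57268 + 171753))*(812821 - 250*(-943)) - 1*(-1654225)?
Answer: 609928951573 + 1048571*√229021 ≈ 6.1043e+11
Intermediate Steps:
a = 609928142079 + 1048571*√229021 (a = (581674 + √229021)*(812821 + 235750) + 1654225 = (581674 + √229021)*1048571 + 1654225 = (609926487854 + 1048571*√229021) + 1654225 = 609928142079 + 1048571*√229021 ≈ 6.1043e+11)
(T(-1434, 1811) + (-514695 + 1325944)) + a = (-1755 + (-514695 + 1325944)) + (609928142079 + 1048571*√229021) = (-1755 + 811249) + (609928142079 + 1048571*√229021) = 809494 + (609928142079 + 1048571*√229021) = 609928951573 + 1048571*√229021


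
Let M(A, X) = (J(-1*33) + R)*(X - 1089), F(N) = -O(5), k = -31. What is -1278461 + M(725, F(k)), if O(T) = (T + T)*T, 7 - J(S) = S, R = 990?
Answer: -2451631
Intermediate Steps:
J(S) = 7 - S
O(T) = 2*T**2 (O(T) = (2*T)*T = 2*T**2)
F(N) = -50 (F(N) = -2*5**2 = -2*25 = -1*50 = -50)
M(A, X) = -1121670 + 1030*X (M(A, X) = ((7 - (-1)*33) + 990)*(X - 1089) = ((7 - 1*(-33)) + 990)*(-1089 + X) = ((7 + 33) + 990)*(-1089 + X) = (40 + 990)*(-1089 + X) = 1030*(-1089 + X) = -1121670 + 1030*X)
-1278461 + M(725, F(k)) = -1278461 + (-1121670 + 1030*(-50)) = -1278461 + (-1121670 - 51500) = -1278461 - 1173170 = -2451631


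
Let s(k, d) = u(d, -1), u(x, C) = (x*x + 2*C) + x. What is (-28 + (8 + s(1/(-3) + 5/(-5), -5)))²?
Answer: 4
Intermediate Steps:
u(x, C) = x + x² + 2*C (u(x, C) = (x² + 2*C) + x = x + x² + 2*C)
s(k, d) = -2 + d + d² (s(k, d) = d + d² + 2*(-1) = d + d² - 2 = -2 + d + d²)
(-28 + (8 + s(1/(-3) + 5/(-5), -5)))² = (-28 + (8 + (-2 - 5 + (-5)²)))² = (-28 + (8 + (-2 - 5 + 25)))² = (-28 + (8 + 18))² = (-28 + 26)² = (-2)² = 4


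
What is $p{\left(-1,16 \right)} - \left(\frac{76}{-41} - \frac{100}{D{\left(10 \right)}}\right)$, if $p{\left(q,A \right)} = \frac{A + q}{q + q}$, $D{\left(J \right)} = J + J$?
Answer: $- \frac{53}{82} \approx -0.64634$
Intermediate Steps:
$D{\left(J \right)} = 2 J$
$p{\left(q,A \right)} = \frac{A + q}{2 q}$
$p{\left(-1,16 \right)} - \left(\frac{76}{-41} - \frac{100}{D{\left(10 \right)}}\right) = \frac{16 - 1}{2 \left(-1\right)} - \left(\frac{76}{-41} - \frac{100}{2 \cdot 10}\right) = \frac{1}{2} \left(-1\right) 15 - \left(76 \left(- \frac{1}{41}\right) - \frac{100}{20}\right) = - \frac{15}{2} - \left(- \frac{76}{41} - 5\right) = - \frac{15}{2} - - \frac{281}{41} = - \frac{15}{2} + \frac{281}{41} = - \frac{53}{82}$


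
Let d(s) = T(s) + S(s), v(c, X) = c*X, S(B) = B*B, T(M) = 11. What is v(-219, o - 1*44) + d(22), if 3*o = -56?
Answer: 14219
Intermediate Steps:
o = -56/3 (o = (1/3)*(-56) = -56/3 ≈ -18.667)
S(B) = B**2
v(c, X) = X*c
d(s) = 11 + s**2
v(-219, o - 1*44) + d(22) = (-56/3 - 1*44)*(-219) + (11 + 22**2) = (-56/3 - 44)*(-219) + (11 + 484) = -188/3*(-219) + 495 = 13724 + 495 = 14219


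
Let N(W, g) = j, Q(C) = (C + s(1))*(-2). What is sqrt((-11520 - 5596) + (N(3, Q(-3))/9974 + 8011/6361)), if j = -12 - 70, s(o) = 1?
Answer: 2*I*sqrt(4305663309004903673)/31722307 ≈ 130.82*I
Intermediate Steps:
j = -82
Q(C) = -2 - 2*C (Q(C) = (C + 1)*(-2) = (1 + C)*(-2) = -2 - 2*C)
N(W, g) = -82
sqrt((-11520 - 5596) + (N(3, Q(-3))/9974 + 8011/6361)) = sqrt((-11520 - 5596) + (-82/9974 + 8011/6361)) = sqrt(-17116 + (-82*1/9974 + 8011*(1/6361))) = sqrt(-17116 + (-41/4987 + 8011/6361)) = sqrt(-17116 + 39690056/31722307) = sqrt(-542919316556/31722307) = 2*I*sqrt(4305663309004903673)/31722307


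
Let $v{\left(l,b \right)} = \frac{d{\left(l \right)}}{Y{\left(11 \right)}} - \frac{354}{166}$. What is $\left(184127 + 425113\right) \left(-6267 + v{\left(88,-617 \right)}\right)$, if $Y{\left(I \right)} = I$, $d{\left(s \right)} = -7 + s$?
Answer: $- \frac{3483022033800}{913} \approx -3.8149 \cdot 10^{9}$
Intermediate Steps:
$v{\left(l,b \right)} = - \frac{2528}{913} + \frac{l}{11}$ ($v{\left(l,b \right)} = \frac{-7 + l}{11} - \frac{354}{166} = \left(-7 + l\right) \frac{1}{11} - \frac{177}{83} = \left(- \frac{7}{11} + \frac{l}{11}\right) - \frac{177}{83} = - \frac{2528}{913} + \frac{l}{11}$)
$\left(184127 + 425113\right) \left(-6267 + v{\left(88,-617 \right)}\right) = \left(184127 + 425113\right) \left(-6267 + \left(- \frac{2528}{913} + \frac{1}{11} \cdot 88\right)\right) = 609240 \left(-6267 + \left(- \frac{2528}{913} + 8\right)\right) = 609240 \left(-6267 + \frac{4776}{913}\right) = 609240 \left(- \frac{5716995}{913}\right) = - \frac{3483022033800}{913}$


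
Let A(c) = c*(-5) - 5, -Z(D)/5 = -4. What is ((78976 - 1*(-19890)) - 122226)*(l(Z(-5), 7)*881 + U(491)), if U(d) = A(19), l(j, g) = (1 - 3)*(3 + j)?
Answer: 949023360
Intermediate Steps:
Z(D) = 20 (Z(D) = -5*(-4) = 20)
l(j, g) = -6 - 2*j (l(j, g) = -2*(3 + j) = -6 - 2*j)
A(c) = -5 - 5*c (A(c) = -5*c - 5 = -5 - 5*c)
U(d) = -100 (U(d) = -5 - 5*19 = -5 - 95 = -100)
((78976 - 1*(-19890)) - 122226)*(l(Z(-5), 7)*881 + U(491)) = ((78976 - 1*(-19890)) - 122226)*((-6 - 2*20)*881 - 100) = ((78976 + 19890) - 122226)*((-6 - 40)*881 - 100) = (98866 - 122226)*(-46*881 - 100) = -23360*(-40526 - 100) = -23360*(-40626) = 949023360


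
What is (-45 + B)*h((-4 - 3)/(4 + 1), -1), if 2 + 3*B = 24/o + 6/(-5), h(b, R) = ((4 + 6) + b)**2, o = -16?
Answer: -2583053/750 ≈ -3444.1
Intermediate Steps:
h(b, R) = (10 + b)**2
B = -47/30 (B = -2/3 + (24/(-16) + 6/(-5))/3 = -2/3 + (24*(-1/16) + 6*(-1/5))/3 = -2/3 + (-3/2 - 6/5)/3 = -2/3 + (1/3)*(-27/10) = -2/3 - 9/10 = -47/30 ≈ -1.5667)
(-45 + B)*h((-4 - 3)/(4 + 1), -1) = (-45 - 47/30)*(10 + (-4 - 3)/(4 + 1))**2 = -1397*(10 - 7/5)**2/30 = -1397*(43/5)**2/30 = -1397/30*1849/25 = -2583053/750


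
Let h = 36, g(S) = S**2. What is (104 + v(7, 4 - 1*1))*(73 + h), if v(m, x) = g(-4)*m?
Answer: 23544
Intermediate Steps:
v(m, x) = 16*m (v(m, x) = (-4)**2*m = 16*m)
(104 + v(7, 4 - 1*1))*(73 + h) = (104 + 16*7)*(73 + 36) = (104 + 112)*109 = 216*109 = 23544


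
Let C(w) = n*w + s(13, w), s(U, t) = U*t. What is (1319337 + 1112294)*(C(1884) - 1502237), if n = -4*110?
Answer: -5609055385855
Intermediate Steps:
n = -440
C(w) = -427*w (C(w) = -440*w + 13*w = -427*w)
(1319337 + 1112294)*(C(1884) - 1502237) = (1319337 + 1112294)*(-427*1884 - 1502237) = 2431631*(-804468 - 1502237) = 2431631*(-2306705) = -5609055385855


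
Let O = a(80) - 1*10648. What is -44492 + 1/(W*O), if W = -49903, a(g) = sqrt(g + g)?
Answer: -31466907852511837/707248670604 + sqrt(10)/1414497341208 ≈ -44492.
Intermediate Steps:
a(g) = sqrt(2)*sqrt(g) (a(g) = sqrt(2*g) = sqrt(2)*sqrt(g))
O = -10648 + 4*sqrt(10) (O = sqrt(2)*sqrt(80) - 1*10648 = sqrt(2)*(4*sqrt(5)) - 10648 = 4*sqrt(10) - 10648 = -10648 + 4*sqrt(10) ≈ -10635.)
-44492 + 1/(W*O) = -44492 + 1/((-49903)*(-10648 + 4*sqrt(10))) = -44492 - 1/(49903*(-10648 + 4*sqrt(10)))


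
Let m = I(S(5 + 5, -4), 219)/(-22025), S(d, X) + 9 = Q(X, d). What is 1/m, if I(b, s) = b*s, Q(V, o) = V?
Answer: 22025/2847 ≈ 7.7362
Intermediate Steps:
S(d, X) = -9 + X
m = 2847/22025 (m = ((-9 - 4)*219)/(-22025) = -13*219*(-1/22025) = -2847*(-1/22025) = 2847/22025 ≈ 0.12926)
1/m = 1/(2847/22025) = 22025/2847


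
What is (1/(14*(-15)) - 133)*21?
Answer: -27931/10 ≈ -2793.1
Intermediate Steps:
(1/(14*(-15)) - 133)*21 = (1/(-210) - 133)*21 = (-1/210 - 133)*21 = -27931/210*21 = -27931/10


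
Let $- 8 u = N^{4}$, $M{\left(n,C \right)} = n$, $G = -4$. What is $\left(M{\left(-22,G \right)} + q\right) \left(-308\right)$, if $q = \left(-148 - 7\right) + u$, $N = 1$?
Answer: $\frac{109109}{2} \approx 54555.0$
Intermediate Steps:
$u = - \frac{1}{8}$ ($u = - \frac{1^{4}}{8} = \left(- \frac{1}{8}\right) 1 = - \frac{1}{8} \approx -0.125$)
$q = - \frac{1241}{8}$ ($q = \left(-148 - 7\right) - \frac{1}{8} = -155 - \frac{1}{8} = - \frac{1241}{8} \approx -155.13$)
$\left(M{\left(-22,G \right)} + q\right) \left(-308\right) = \left(-22 - \frac{1241}{8}\right) \left(-308\right) = \left(- \frac{1417}{8}\right) \left(-308\right) = \frac{109109}{2}$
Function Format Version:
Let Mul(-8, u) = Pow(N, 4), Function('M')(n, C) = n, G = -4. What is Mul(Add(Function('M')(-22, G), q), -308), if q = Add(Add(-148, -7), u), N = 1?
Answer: Rational(109109, 2) ≈ 54555.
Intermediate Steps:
u = Rational(-1, 8) (u = Mul(Rational(-1, 8), Pow(1, 4)) = Mul(Rational(-1, 8), 1) = Rational(-1, 8) ≈ -0.12500)
q = Rational(-1241, 8) (q = Add(Add(-148, -7), Rational(-1, 8)) = Add(-155, Rational(-1, 8)) = Rational(-1241, 8) ≈ -155.13)
Mul(Add(Function('M')(-22, G), q), -308) = Mul(Add(-22, Rational(-1241, 8)), -308) = Mul(Rational(-1417, 8), -308) = Rational(109109, 2)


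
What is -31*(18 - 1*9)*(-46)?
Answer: 12834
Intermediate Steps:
-31*(18 - 1*9)*(-46) = -31*(18 - 9)*(-46) = -31*9*(-46) = -279*(-46) = 12834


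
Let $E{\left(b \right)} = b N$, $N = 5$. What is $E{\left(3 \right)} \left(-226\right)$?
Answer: $-3390$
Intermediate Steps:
$E{\left(b \right)} = 5 b$ ($E{\left(b \right)} = b 5 = 5 b$)
$E{\left(3 \right)} \left(-226\right) = 5 \cdot 3 \left(-226\right) = 15 \left(-226\right) = -3390$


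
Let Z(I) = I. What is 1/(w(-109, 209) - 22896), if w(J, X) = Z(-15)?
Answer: -1/22911 ≈ -4.3647e-5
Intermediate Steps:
w(J, X) = -15
1/(w(-109, 209) - 22896) = 1/(-15 - 22896) = 1/(-22911) = -1/22911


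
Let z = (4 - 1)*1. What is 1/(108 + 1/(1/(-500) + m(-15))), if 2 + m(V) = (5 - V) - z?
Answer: 7499/810392 ≈ 0.0092535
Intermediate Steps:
z = 3 (z = 3*1 = 3)
m(V) = -V (m(V) = -2 + ((5 - V) - 1*3) = -2 + ((5 - V) - 3) = -2 + (2 - V) = -V)
1/(108 + 1/(1/(-500) + m(-15))) = 1/(108 + 1/(1/(-500) - 1*(-15))) = 1/(108 + 1/(-1/500 + 15)) = 1/(108 + 1/(7499/500)) = 1/(108 + 500/7499) = 1/(810392/7499) = 7499/810392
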